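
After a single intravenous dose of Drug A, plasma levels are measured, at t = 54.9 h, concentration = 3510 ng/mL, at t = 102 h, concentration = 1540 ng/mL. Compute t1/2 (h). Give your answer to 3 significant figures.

k = ln(C₁/C₂) / (t₂ − t₁) = ln(3510/1540) / (102 − 54.9)
  = 0.8238 / 47.10 = 0.01749 h⁻¹
t½ = ln2 / k = 0.693147 / 0.01749 = 39.63 h

39.6 h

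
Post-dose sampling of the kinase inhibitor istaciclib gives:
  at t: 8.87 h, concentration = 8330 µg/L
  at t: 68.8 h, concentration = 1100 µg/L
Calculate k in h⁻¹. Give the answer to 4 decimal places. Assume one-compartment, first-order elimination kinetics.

k = ln(C₁/C₂) / (t₂ − t₁) = ln(8330/1100) / (68.8 − 8.87)
  = 2.025 / 59.93 = 0.03379 h⁻¹

0.0338 h⁻¹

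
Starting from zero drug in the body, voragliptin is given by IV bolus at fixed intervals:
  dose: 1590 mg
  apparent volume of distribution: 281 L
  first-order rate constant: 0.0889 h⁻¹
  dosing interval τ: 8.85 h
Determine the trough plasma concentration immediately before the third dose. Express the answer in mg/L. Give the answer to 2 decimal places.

C₀ per dose = Dose / Vd = 1590 / 281 = 5.658 mg/L
Fraction remaining after one interval: r = e^(−kτ) = e^(−0.08890 × 8.85) = 0.4553
Before dose 3, 2 doses have been given (aged 1τ, 2τ).
C_trough = C₀ × (r + r²) = 5.658 × (0.4553 + 0.2073) = 3.749 mg/L

3.75 mg/L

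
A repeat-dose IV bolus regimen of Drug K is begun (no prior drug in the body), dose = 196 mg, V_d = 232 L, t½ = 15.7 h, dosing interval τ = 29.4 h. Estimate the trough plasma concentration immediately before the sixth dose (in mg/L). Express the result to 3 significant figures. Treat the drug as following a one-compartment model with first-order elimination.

0.317 mg/L

C₀ per dose = Dose / Vd = 196 / 232 = 0.8448 mg/L
k = ln2 / t½ = 0.693147 / 15.7 = 0.04415 h⁻¹
Fraction remaining after one interval: r = e^(−kτ) = e^(−0.04415 × 29.4) = 0.2731
Before dose 6, 5 doses have been given (aged 1τ, 2τ, 3τ, 4τ, 5τ).
C_trough = C₀ × (r + r² + … + r^5) = C₀ × r(1−r^5)/(1−r)
        = 0.8448 × 0.2731 × (1 − 0.001519) / (1 − 0.2731) = 0.3169 mg/L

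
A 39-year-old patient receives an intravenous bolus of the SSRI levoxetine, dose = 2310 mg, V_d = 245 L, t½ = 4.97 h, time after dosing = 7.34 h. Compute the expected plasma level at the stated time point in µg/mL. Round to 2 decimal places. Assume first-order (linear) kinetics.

3.39 µg/mL

C₀ = Dose / Vd = 2310 / 245 = 9.429 mg/L
k = ln2 / t½ = 0.693147 / 4.97 = 0.1395 h⁻¹
C = C₀ · e^(−k·t) = 9.429 × e^(−0.1395 × 7.34)
  = 9.429 × 0.3592 = 3.387 mg/L
(3.387 mg/L = 3.387 µg/mL)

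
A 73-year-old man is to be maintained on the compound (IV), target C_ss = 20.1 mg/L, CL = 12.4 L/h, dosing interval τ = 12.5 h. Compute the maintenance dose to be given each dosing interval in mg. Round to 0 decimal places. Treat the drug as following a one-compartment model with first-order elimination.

3116 mg

At steady state, Dose/τ = Css × CL.
Dose = Css × CL × τ = 20.1 × 12.40 × 12.5 = 3116 mg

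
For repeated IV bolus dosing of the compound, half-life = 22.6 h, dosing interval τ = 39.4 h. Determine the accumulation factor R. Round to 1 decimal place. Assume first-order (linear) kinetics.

k = ln2 / t½ = 0.693147 / 22.6 = 0.03067 h⁻¹
e^(−kτ) = e^(−0.03067 × 39.4) = 0.2987
Accumulation ratio R = 1 / (1 − e^(−kτ)) = 1 / (1 − 0.2987) = 1.426

1.4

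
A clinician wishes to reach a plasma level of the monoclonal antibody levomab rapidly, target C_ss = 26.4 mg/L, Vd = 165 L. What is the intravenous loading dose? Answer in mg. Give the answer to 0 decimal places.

LD = Css × Vd = 26.4 × 165 = 4356 mg

4356 mg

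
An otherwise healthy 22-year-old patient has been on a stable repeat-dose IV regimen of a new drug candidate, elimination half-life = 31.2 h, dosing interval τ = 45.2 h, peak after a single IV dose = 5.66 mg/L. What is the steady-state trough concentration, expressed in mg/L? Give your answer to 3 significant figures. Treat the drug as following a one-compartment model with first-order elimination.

k = ln2 / t½ = 0.693147 / 31.2 = 0.02222 h⁻¹
e^(−kτ) = e^(−0.02222 × 45.2) = 0.3663
Accumulation ratio R = 1 / (1 − e^(−kτ)) = 1 / (1 − 0.3663) = 1.578
Steady-state trough = C₀ × R × e^(−kτ) = 5.66 × 1.578 × 0.3663 = 3.272 mg/L

3.27 mg/L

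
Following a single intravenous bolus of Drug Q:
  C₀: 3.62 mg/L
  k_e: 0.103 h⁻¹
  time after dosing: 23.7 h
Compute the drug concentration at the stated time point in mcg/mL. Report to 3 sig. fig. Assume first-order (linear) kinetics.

C = C₀ · e^(−k·t) = 3.620 × e^(−0.1030 × 23.7)
  = 3.620 × 0.08707 = 0.3152 mg/L
(0.3152 mg/L = 0.3152 mcg/mL)

0.315 mcg/mL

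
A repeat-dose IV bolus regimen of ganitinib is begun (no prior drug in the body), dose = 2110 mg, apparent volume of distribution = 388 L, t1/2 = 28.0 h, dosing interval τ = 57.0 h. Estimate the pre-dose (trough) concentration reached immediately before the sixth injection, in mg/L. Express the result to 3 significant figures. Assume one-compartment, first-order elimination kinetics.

1.75 mg/L

C₀ per dose = Dose / Vd = 2110 / 388 = 5.438 mg/L
k = ln2 / t½ = 0.693147 / 28.0 = 0.02476 h⁻¹
Fraction remaining after one interval: r = e^(−kτ) = e^(−0.02476 × 57.0) = 0.2438
Before dose 6, 5 doses have been given (aged 1τ, 2τ, 3τ, 4τ, 5τ).
C_trough = C₀ × (r + r² + … + r^5) = C₀ × r(1−r^5)/(1−r)
        = 5.438 × 0.2438 × (1 − 0.0008613) / (1 − 0.2438) = 1.752 mg/L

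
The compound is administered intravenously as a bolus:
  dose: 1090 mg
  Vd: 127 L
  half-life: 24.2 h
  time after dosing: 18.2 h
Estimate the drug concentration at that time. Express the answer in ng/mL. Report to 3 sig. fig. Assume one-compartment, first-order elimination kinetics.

C₀ = Dose / Vd = 1090 / 127 = 8.583 mg/L
k = ln2 / t½ = 0.693147 / 24.2 = 0.02864 h⁻¹
C = C₀ · e^(−k·t) = 8.583 × e^(−0.02864 × 18.2)
  = 8.583 × 0.5938 = 5.097 mg/L
Convert: 5.097 mg/L × 1000 = 5097 ng/mL

5100 ng/mL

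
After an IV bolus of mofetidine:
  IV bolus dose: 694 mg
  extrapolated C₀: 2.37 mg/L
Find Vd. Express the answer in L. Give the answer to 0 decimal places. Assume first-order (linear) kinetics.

Vd = Dose / C₀ = 694.0 / 2.37 = 292.8 L

293 L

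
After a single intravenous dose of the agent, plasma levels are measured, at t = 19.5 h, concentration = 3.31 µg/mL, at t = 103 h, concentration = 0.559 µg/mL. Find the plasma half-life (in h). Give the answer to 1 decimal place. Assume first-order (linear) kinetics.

32.5 h

k = ln(C₁/C₂) / (t₂ − t₁) = ln(3.31/0.559) / (103 − 19.5)
  = 1.779 / 83.50 = 0.02131 h⁻¹
t½ = ln2 / k = 0.693147 / 0.02131 = 32.53 h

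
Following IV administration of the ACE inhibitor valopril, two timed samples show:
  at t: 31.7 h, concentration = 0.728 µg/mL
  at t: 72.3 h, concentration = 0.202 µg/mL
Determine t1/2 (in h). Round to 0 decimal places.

k = ln(C₁/C₂) / (t₂ − t₁) = ln(0.728/0.202) / (72.3 − 31.7)
  = 1.282 / 40.60 = 0.03158 h⁻¹
t½ = ln2 / k = 0.693147 / 0.03158 = 21.95 h

22 h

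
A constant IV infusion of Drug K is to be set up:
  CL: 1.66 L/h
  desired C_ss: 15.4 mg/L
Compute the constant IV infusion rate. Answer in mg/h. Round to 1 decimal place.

At steady state, infusion rate R₀ = Css × CL = 15.4 × 1.660 = 25.56 mg/h

25.6 mg/h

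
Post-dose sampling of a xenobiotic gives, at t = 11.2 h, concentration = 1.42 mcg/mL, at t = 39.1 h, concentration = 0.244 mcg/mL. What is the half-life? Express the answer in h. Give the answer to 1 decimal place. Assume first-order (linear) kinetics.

k = ln(C₁/C₂) / (t₂ − t₁) = ln(1.42/0.244) / (39.1 − 11.2)
  = 1.761 / 27.90 = 0.06312 h⁻¹
t½ = ln2 / k = 0.693147 / 0.06312 = 10.98 h

11.0 h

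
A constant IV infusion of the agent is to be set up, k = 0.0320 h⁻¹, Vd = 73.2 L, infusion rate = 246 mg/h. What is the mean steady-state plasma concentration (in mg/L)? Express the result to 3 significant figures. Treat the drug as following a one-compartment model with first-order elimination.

105 mg/L

CL = k × Vd = 0.03200 × 73.2 = 2.342 L/h
At steady state Css = R₀ / CL = 246 / 2.342 = 105.0 mg/L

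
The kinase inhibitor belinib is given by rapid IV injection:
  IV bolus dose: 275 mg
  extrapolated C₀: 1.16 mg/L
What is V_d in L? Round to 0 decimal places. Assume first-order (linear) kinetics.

Vd = Dose / C₀ = 275.0 / 1.16 = 237.1 L

237 L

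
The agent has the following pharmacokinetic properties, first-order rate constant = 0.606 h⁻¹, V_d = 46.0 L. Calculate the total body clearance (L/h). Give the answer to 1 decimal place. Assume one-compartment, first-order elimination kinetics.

CL = k × Vd = 0.606 × 46.0 = 27.88 L/h

27.9 L/h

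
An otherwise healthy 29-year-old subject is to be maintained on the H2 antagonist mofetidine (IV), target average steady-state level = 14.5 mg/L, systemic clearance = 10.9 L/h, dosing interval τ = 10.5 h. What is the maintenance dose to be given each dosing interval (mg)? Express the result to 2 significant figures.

At steady state, Dose/τ = Css × CL.
Dose = Css × CL × τ = 14.5 × 10.90 × 10.5 = 1660 mg

1700 mg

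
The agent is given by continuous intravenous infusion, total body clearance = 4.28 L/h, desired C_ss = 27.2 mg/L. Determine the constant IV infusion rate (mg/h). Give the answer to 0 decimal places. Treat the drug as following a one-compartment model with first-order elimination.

116 mg/h

At steady state, infusion rate R₀ = Css × CL = 27.2 × 4.280 = 116.4 mg/h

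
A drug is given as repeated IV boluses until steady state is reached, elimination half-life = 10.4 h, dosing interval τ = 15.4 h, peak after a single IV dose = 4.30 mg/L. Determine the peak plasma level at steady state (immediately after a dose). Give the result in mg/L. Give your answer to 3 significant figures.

6.70 mg/L

k = ln2 / t½ = 0.693147 / 10.4 = 0.06665 h⁻¹
e^(−kτ) = e^(−0.06665 × 15.4) = 0.3583
Accumulation ratio R = 1 / (1 − e^(−kτ)) = 1 / (1 − 0.3583) = 1.558
Steady-state peak = C₀ × R = 4.30 × 1.558 = 6.699 mg/L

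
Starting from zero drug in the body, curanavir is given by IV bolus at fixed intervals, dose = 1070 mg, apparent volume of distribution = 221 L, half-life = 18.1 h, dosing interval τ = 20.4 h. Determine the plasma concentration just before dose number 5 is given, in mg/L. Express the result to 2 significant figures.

3.9 mg/L

C₀ per dose = Dose / Vd = 1070 / 221 = 4.842 mg/L
k = ln2 / t½ = 0.693147 / 18.1 = 0.03830 h⁻¹
Fraction remaining after one interval: r = e^(−kτ) = e^(−0.03830 × 20.4) = 0.4578
Before dose 5, 4 doses have been given (aged 1τ, 2τ, 3τ, 4τ).
C_trough = C₀ × (r + r² + … + r^4) = C₀ × r(1−r^4)/(1−r)
        = 4.842 × 0.4578 × (1 − 0.04392) / (1 − 0.4578) = 3.909 mg/L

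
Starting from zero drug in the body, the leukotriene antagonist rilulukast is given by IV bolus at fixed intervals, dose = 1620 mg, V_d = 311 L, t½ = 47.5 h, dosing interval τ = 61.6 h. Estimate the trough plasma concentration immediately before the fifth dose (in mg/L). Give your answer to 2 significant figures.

C₀ per dose = Dose / Vd = 1620 / 311 = 5.209 mg/L
k = ln2 / t½ = 0.693147 / 47.5 = 0.01459 h⁻¹
Fraction remaining after one interval: r = e^(−kτ) = e^(−0.01459 × 61.6) = 0.4071
Before dose 5, 4 doses have been given (aged 1τ, 2τ, 3τ, 4τ).
C_trough = C₀ × (r + r² + … + r^4) = C₀ × r(1−r^4)/(1−r)
        = 5.209 × 0.4071 × (1 − 0.02747) / (1 − 0.4071) = 3.478 mg/L

3.5 mg/L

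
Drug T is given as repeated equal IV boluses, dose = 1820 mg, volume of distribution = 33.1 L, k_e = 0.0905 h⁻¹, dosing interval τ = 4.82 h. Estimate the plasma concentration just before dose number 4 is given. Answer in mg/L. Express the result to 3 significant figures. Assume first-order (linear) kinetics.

73.4 mg/L

C₀ per dose = Dose / Vd = 1820 / 33.1 = 54.98 mg/L
Fraction remaining after one interval: r = e^(−kτ) = e^(−0.09050 × 4.82) = 0.6465
Before dose 4, 3 doses have been given (aged 1τ, 2τ, 3τ).
C_trough = C₀ × (r + r² + … + r^3) = C₀ × r(1−r^3)/(1−r)
        = 54.98 × 0.6465 × (1 − 0.2702) / (1 − 0.6465) = 73.38 mg/L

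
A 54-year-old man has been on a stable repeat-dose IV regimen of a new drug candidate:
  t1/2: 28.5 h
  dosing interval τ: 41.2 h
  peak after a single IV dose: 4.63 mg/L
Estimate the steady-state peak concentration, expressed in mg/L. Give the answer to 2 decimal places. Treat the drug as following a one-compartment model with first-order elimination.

7.32 mg/L

k = ln2 / t½ = 0.693147 / 28.5 = 0.02432 h⁻¹
e^(−kτ) = e^(−0.02432 × 41.2) = 0.3672
Accumulation ratio R = 1 / (1 − e^(−kτ)) = 1 / (1 − 0.3672) = 1.580
Steady-state peak = C₀ × R = 4.63 × 1.580 = 7.315 mg/L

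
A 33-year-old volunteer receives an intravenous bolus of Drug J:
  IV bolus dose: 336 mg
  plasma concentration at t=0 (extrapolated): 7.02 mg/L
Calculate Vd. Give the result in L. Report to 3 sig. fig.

47.9 L

Vd = Dose / C₀ = 336.0 / 7.02 = 47.86 L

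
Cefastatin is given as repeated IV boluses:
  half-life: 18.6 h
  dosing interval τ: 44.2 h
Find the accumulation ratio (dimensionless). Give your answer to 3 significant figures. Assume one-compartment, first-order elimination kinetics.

k = ln2 / t½ = 0.693147 / 18.6 = 0.03727 h⁻¹
e^(−kτ) = e^(−0.03727 × 44.2) = 0.1926
Accumulation ratio R = 1 / (1 − e^(−kτ)) = 1 / (1 − 0.1926) = 1.239

1.24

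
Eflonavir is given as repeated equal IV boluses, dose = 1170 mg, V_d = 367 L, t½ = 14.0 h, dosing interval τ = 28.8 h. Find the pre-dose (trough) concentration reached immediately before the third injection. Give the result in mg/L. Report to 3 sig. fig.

0.950 mg/L

C₀ per dose = Dose / Vd = 1170 / 367 = 3.188 mg/L
k = ln2 / t½ = 0.693147 / 14.0 = 0.04951 h⁻¹
Fraction remaining after one interval: r = e^(−kτ) = e^(−0.04951 × 28.8) = 0.2403
Before dose 3, 2 doses have been given (aged 1τ, 2τ).
C_trough = C₀ × (r + r²) = 3.188 × (0.2403 + 0.05774) = 0.9502 mg/L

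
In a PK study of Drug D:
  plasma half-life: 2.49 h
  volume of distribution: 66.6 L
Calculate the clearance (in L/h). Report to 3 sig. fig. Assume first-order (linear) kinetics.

18.5 L/h

k = ln2 / t½ = 0.693147 / 2.49 = 0.2784 h⁻¹
CL = k × Vd = 0.2784 × 66.6 = 18.54 L/h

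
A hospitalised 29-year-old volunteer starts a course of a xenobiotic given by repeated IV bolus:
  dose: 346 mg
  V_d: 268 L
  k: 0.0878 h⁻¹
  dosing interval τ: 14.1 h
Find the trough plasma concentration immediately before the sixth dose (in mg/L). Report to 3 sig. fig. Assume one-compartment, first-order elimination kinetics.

0.526 mg/L

C₀ per dose = Dose / Vd = 346 / 268 = 1.291 mg/L
Fraction remaining after one interval: r = e^(−kτ) = e^(−0.08780 × 14.1) = 0.2900
Before dose 6, 5 doses have been given (aged 1τ, 2τ, 3τ, 4τ, 5τ).
C_trough = C₀ × (r + r² + … + r^5) = C₀ × r(1−r^5)/(1−r)
        = 1.291 × 0.2900 × (1 − 0.002051) / (1 − 0.2900) = 0.5262 mg/L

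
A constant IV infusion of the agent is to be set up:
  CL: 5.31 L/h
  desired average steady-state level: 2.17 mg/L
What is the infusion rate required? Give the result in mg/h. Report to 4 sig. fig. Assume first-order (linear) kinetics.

At steady state, infusion rate R₀ = Css × CL = 2.17 × 5.310 = 11.52 mg/h

11.52 mg/h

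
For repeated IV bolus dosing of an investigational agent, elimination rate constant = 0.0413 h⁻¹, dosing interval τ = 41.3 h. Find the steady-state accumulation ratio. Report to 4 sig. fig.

1.222

e^(−kτ) = e^(−0.04130 × 41.3) = 0.1816
Accumulation ratio R = 1 / (1 − e^(−kτ)) = 1 / (1 − 0.1816) = 1.222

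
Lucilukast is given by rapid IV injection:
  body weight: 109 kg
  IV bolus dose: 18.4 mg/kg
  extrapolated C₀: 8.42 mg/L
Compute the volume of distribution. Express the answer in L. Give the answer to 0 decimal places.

Dose = 18.4 × 109 = 2006 mg
Vd = Dose / C₀ = 2006 / 8.42 = 238.2 L

238 L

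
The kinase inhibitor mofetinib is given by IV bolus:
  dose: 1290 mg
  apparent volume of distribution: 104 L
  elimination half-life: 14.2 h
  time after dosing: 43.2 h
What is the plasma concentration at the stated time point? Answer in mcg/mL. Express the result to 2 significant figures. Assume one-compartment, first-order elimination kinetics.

C₀ = Dose / Vd = 1290 / 104 = 12.40 mg/L
k = ln2 / t½ = 0.693147 / 14.2 = 0.04881 h⁻¹
C = C₀ · e^(−k·t) = 12.40 × e^(−0.04881 × 43.2)
  = 12.40 × 0.1214 = 1.505 mg/L
(1.505 mg/L = 1.505 mcg/mL)

1.5 mcg/mL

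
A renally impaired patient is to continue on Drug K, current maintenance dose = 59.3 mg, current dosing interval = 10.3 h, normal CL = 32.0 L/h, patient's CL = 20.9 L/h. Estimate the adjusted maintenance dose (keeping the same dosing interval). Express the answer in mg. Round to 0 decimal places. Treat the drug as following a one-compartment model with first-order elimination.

39 mg

To keep the same average steady-state level, dosing rate must scale with clearance.
CL ratio = 20.9 / 32.0 = 0.6531
New dose (same interval) = 59.3 × 0.6531 = 38.73 mg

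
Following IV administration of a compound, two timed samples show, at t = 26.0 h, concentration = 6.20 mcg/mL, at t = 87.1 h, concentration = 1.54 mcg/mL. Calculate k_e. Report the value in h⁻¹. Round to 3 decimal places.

0.023 h⁻¹

k = ln(C₁/C₂) / (t₂ − t₁) = ln(6.20/1.54) / (87.1 − 26.0)
  = 1.393 / 61.10 = 0.02280 h⁻¹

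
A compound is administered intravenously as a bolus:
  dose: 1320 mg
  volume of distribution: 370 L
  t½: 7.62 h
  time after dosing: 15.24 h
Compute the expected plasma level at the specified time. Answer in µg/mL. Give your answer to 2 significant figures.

0.89 µg/mL

C₀ = Dose / Vd = 1320 / 370 = 3.568 mg/L
k = ln2 / t½ = 0.693147 / 7.62 = 0.09096 h⁻¹
t / t½ = 15.24 / 7.62 = 2 half-lives
C = C₀ × (1/2)^2 = 3.568 × 0.2500 = 0.8920 mg/L
(0.8920 mg/L = 0.8920 µg/mL)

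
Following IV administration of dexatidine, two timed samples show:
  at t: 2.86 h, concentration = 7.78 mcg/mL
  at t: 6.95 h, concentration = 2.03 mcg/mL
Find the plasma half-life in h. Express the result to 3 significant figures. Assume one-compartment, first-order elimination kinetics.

2.11 h

k = ln(C₁/C₂) / (t₂ − t₁) = ln(7.78/2.03) / (6.95 − 2.86)
  = 1.344 / 4.090 = 0.3286 h⁻¹
t½ = ln2 / k = 0.693147 / 0.3286 = 2.109 h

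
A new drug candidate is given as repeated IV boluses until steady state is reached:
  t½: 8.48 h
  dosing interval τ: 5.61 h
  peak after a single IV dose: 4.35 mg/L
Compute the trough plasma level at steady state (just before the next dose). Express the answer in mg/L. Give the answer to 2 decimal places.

7.48 mg/L

k = ln2 / t½ = 0.693147 / 8.48 = 0.08174 h⁻¹
e^(−kτ) = e^(−0.08174 × 5.61) = 0.6322
Accumulation ratio R = 1 / (1 − e^(−kτ)) = 1 / (1 − 0.6322) = 2.719
Steady-state trough = C₀ × R × e^(−kτ) = 4.35 × 2.719 × 0.6322 = 7.477 mg/L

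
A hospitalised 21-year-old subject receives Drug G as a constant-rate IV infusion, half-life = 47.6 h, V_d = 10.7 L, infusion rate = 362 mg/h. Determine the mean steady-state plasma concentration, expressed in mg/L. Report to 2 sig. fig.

2300 mg/L

k = ln2 / t½ = 0.693147 / 47.6 = 0.01456 h⁻¹
CL = k × Vd = 0.01456 × 10.7 = 0.1558 L/h
At steady state Css = R₀ / CL = 362 / 0.1558 = 2323 mg/L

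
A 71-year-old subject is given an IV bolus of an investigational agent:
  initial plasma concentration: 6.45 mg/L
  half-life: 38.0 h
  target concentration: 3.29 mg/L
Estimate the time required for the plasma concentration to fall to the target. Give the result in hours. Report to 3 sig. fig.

k = ln2 / t½ = 0.693147 / 38.0 = 0.01824 h⁻¹
t = ln(C₀ / C) / k = ln(6.450 / 3.29) / 0.01824
  = ln(1.960) / 0.01824 = 0.6729 / 0.01824 = 36.89 h

36.9 h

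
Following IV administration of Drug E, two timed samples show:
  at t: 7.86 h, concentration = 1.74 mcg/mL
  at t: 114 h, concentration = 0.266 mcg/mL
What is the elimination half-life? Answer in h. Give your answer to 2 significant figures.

39 h

k = ln(C₁/C₂) / (t₂ − t₁) = ln(1.74/0.266) / (114 − 7.86)
  = 1.878 / 106.1 = 0.01770 h⁻¹
t½ = ln2 / k = 0.693147 / 0.01770 = 39.16 h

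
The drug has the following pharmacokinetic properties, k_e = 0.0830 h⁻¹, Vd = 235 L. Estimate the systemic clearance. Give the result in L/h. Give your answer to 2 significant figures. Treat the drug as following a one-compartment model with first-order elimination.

20 L/h

CL = k × Vd = 0.0830 × 235 = 19.51 L/h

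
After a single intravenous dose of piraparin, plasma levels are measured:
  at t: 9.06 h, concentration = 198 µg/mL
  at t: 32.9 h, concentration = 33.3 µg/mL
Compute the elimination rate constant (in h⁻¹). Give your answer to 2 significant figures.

k = ln(C₁/C₂) / (t₂ − t₁) = ln(198/33.3) / (32.9 − 9.06)
  = 1.783 / 23.84 = 0.07479 h⁻¹

0.075 h⁻¹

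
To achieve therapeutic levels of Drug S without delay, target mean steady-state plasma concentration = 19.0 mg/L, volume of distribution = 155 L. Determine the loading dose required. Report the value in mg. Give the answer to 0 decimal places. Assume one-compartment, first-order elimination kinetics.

2945 mg

LD = Css × Vd = 19.0 × 155 = 2945 mg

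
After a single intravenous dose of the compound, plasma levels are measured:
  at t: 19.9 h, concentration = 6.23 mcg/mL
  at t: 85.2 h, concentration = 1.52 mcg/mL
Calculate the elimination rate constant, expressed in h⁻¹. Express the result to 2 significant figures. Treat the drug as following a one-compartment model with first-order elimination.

k = ln(C₁/C₂) / (t₂ − t₁) = ln(6.23/1.52) / (85.2 − 19.9)
  = 1.411 / 65.30 = 0.02161 h⁻¹

0.022 h⁻¹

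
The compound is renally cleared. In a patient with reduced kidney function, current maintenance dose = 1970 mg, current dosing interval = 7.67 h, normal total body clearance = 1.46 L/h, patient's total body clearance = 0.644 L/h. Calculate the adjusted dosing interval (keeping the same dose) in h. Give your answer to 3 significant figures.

17.4 h

To keep the same average steady-state level, dosing rate must scale with clearance.
CL ratio = 0.644 / 1.46 = 0.4411
New interval (same dose) = 7.67 / 0.4411 = 17.39 h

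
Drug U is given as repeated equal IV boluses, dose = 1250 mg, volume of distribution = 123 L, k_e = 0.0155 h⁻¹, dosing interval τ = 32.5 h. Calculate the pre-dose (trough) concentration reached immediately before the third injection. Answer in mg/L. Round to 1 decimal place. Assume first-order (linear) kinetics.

C₀ per dose = Dose / Vd = 1250 / 123 = 10.16 mg/L
Fraction remaining after one interval: r = e^(−kτ) = e^(−0.01550 × 32.5) = 0.6043
Before dose 3, 2 doses have been given (aged 1τ, 2τ).
C_trough = C₀ × (r + r²) = 10.16 × (0.6043 + 0.3652) = 9.850 mg/L

9.9 mg/L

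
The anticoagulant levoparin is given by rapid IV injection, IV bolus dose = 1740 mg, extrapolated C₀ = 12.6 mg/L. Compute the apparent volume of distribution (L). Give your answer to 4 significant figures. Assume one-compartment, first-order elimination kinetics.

Vd = Dose / C₀ = 1740 / 12.6 = 138.1 L

138.1 L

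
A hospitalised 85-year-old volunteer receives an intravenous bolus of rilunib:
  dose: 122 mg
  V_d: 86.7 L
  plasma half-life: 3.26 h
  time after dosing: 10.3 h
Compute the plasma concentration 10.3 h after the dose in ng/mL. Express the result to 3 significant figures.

157 ng/mL

C₀ = Dose / Vd = 122.0 / 86.7 = 1.407 mg/L
k = ln2 / t½ = 0.693147 / 3.26 = 0.2126 h⁻¹
C = C₀ · e^(−k·t) = 1.407 × e^(−0.2126 × 10.3)
  = 1.407 × 0.1119 = 0.1574 mg/L
Convert: 0.1574 mg/L × 1000 = 157.4 ng/mL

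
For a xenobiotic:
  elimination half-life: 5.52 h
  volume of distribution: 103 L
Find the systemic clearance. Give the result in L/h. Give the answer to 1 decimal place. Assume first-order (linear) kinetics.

12.9 L/h

k = ln2 / t½ = 0.693147 / 5.52 = 0.1256 h⁻¹
CL = k × Vd = 0.1256 × 103 = 12.94 L/h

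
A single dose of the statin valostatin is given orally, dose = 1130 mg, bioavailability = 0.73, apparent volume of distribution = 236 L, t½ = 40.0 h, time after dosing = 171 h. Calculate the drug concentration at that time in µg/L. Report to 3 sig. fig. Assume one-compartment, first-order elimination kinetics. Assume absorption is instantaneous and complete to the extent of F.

181 µg/L

Amount reaching circulation = F × Dose = 0.73 × 1130 = 824.9 mg
C₀ = F·Dose / Vd = 824.9 / 236 = 3.495 mg/L
k = ln2 / t½ = 0.693147 / 40.0 = 0.01733 h⁻¹
C = C₀ · e^(−k·t) = 3.495 × e^(−0.01733 × 171)
  = 3.495 × 0.05164 = 0.1805 mg/L
Convert: 0.1805 mg/L × 1000 = 180.5 µg/L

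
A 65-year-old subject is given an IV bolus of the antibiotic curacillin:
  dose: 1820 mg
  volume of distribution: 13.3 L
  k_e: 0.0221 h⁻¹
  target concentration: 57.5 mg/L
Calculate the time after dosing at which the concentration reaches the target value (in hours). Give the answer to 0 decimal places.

39 h

C₀ = Dose / Vd = 1820 / 13.3 = 136.8 mg/L
t = ln(C₀ / C) / k = ln(136.8 / 57.5) / 0.02210
  = ln(2.379) / 0.02210 = 0.8667 / 0.02210 = 39.22 h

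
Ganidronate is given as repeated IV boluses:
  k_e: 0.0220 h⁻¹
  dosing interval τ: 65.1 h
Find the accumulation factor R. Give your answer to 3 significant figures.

1.31

e^(−kτ) = e^(−0.02200 × 65.1) = 0.2388
Accumulation ratio R = 1 / (1 − e^(−kτ)) = 1 / (1 − 0.2388) = 1.314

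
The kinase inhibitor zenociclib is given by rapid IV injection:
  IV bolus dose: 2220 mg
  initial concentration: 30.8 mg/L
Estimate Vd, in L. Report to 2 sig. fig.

Vd = Dose / C₀ = 2220 / 30.8 = 72.08 L

72 L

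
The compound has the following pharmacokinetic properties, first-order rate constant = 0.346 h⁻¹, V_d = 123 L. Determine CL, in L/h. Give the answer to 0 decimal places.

43 L/h

CL = k × Vd = 0.346 × 123 = 42.56 L/h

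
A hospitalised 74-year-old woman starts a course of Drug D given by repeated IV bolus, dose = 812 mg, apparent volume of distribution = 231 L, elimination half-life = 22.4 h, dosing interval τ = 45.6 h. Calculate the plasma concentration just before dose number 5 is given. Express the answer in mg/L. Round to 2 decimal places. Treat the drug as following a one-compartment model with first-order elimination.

C₀ per dose = Dose / Vd = 812 / 231 = 3.515 mg/L
k = ln2 / t½ = 0.693147 / 22.4 = 0.03094 h⁻¹
Fraction remaining after one interval: r = e^(−kτ) = e^(−0.03094 × 45.6) = 0.2439
Before dose 5, 4 doses have been given (aged 1τ, 2τ, 3τ, 4τ).
C_trough = C₀ × (r + r² + … + r^4) = C₀ × r(1−r^4)/(1−r)
        = 3.515 × 0.2439 × (1 − 0.003539) / (1 − 0.2439) = 1.130 mg/L

1.13 mg/L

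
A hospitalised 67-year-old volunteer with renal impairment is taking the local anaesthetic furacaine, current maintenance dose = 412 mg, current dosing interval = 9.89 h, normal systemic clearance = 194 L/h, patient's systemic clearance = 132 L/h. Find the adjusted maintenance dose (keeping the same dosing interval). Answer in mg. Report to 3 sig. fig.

To keep the same average steady-state level, dosing rate must scale with clearance.
CL ratio = 132 / 194 = 0.6804
New dose (same interval) = 412 × 0.6804 = 280.3 mg

280 mg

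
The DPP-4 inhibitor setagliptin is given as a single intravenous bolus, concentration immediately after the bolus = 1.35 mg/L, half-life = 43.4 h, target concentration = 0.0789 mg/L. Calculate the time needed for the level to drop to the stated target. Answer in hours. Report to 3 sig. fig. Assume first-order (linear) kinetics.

k = ln2 / t½ = 0.693147 / 43.4 = 0.01597 h⁻¹
t = ln(C₀ / C) / k = ln(1.350 / 0.0789) / 0.01597
  = ln(17.11) / 0.01597 = 2.840 / 0.01597 = 177.8 h

178 h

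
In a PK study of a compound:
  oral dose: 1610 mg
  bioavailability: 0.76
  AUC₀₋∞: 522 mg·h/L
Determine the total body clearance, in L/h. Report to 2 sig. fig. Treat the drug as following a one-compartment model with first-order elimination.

CL = F·Dose / AUC = 0.76 × 1610 / 522 = 2.344 L/h

2.3 L/h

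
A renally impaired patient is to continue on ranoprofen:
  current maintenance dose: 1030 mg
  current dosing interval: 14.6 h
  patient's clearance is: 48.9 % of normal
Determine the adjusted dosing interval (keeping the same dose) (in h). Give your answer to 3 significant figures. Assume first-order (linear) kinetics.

To keep the same average steady-state level, dosing rate must scale with clearance.
CL ratio = 48.9 / 100 = 0.4890
New interval (same dose) = 14.6 / 0.4890 = 29.86 h

29.9 h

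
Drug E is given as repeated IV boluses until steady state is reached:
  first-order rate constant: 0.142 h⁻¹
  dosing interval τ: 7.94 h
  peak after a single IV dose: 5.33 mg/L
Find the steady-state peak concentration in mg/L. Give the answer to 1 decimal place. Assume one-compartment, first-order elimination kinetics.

e^(−kτ) = e^(−0.1420 × 7.94) = 0.3238
Accumulation ratio R = 1 / (1 − e^(−kτ)) = 1 / (1 − 0.3238) = 1.479
Steady-state peak = C₀ × R = 5.33 × 1.479 = 7.883 mg/L

7.9 mg/L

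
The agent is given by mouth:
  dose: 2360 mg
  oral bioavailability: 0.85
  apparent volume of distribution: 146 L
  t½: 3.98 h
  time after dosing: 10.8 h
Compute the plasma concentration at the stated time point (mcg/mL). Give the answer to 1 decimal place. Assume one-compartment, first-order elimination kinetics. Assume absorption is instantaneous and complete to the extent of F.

2.1 mcg/mL

Amount reaching circulation = F × Dose = 0.85 × 2360 = 2006 mg
C₀ = F·Dose / Vd = 2006 / 146 = 13.74 mg/L
k = ln2 / t½ = 0.693147 / 3.98 = 0.1742 h⁻¹
C = C₀ · e^(−k·t) = 13.74 × e^(−0.1742 × 10.8)
  = 13.74 × 0.1524 = 2.094 mg/L
(2.094 mg/L = 2.094 mcg/mL)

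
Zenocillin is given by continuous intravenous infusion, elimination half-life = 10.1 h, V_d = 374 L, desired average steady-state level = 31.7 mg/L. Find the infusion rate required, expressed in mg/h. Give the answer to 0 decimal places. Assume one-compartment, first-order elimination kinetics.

k = ln2 / t½ = 0.693147 / 10.1 = 0.06863 h⁻¹
CL = k × Vd = 0.06863 × 374 = 25.67 L/h
At steady state, infusion rate R₀ = Css × CL = 31.7 × 25.67 = 813.7 mg/h

814 mg/h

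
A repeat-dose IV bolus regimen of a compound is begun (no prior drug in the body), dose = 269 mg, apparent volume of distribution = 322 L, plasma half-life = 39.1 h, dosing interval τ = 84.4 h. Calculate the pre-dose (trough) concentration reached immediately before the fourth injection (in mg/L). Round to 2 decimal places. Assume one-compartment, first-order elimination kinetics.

C₀ per dose = Dose / Vd = 269 / 322 = 0.8354 mg/L
k = ln2 / t½ = 0.693147 / 39.1 = 0.01773 h⁻¹
Fraction remaining after one interval: r = e^(−kτ) = e^(−0.01773 × 84.4) = 0.2239
Before dose 4, 3 doses have been given (aged 1τ, 2τ, 3τ).
C_trough = C₀ × (r + r² + … + r^3) = C₀ × r(1−r^3)/(1−r)
        = 0.8354 × 0.2239 × (1 − 0.01122) / (1 − 0.2239) = 0.2383 mg/L

0.24 mg/L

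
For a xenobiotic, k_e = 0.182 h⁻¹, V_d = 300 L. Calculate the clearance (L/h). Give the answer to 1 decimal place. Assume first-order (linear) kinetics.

CL = k × Vd = 0.182 × 300 = 54.60 L/h

54.6 L/h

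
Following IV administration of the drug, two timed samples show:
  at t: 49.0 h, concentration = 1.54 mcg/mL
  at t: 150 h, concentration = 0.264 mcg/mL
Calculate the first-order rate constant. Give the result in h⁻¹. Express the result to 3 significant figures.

k = ln(C₁/C₂) / (t₂ − t₁) = ln(1.54/0.264) / (150 − 49.0)
  = 1.764 / 101.0 = 0.01747 h⁻¹

0.0175 h⁻¹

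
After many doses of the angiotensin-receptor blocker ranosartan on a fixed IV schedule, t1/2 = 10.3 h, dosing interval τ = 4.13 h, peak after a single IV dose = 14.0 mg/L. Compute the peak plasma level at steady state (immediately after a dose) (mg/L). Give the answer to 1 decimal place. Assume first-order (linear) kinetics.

57.7 mg/L

k = ln2 / t½ = 0.693147 / 10.3 = 0.06730 h⁻¹
e^(−kτ) = e^(−0.06730 × 4.13) = 0.7573
Accumulation ratio R = 1 / (1 − e^(−kτ)) = 1 / (1 − 0.7573) = 4.120
Steady-state peak = C₀ × R = 14.0 × 4.120 = 57.68 mg/L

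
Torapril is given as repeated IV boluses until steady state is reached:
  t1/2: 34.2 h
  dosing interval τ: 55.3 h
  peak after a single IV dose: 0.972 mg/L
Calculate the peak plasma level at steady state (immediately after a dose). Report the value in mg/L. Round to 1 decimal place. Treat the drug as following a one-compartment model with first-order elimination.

1.4 mg/L

k = ln2 / t½ = 0.693147 / 34.2 = 0.02027 h⁻¹
e^(−kτ) = e^(−0.02027 × 55.3) = 0.3260
Accumulation ratio R = 1 / (1 − e^(−kτ)) = 1 / (1 − 0.3260) = 1.484
Steady-state peak = C₀ × R = 0.972 × 1.484 = 1.442 mg/L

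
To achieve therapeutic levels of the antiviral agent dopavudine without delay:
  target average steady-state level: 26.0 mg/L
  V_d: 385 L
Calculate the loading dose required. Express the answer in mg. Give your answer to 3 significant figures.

LD = Css × Vd = 26.0 × 385 = 10010 mg

10000 mg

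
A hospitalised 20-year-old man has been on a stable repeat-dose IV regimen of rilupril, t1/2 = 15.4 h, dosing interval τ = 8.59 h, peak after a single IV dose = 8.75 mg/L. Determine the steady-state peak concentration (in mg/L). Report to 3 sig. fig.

k = ln2 / t½ = 0.693147 / 15.4 = 0.04501 h⁻¹
e^(−kτ) = e^(−0.04501 × 8.59) = 0.6793
Accumulation ratio R = 1 / (1 − e^(−kτ)) = 1 / (1 − 0.6793) = 3.118
Steady-state peak = C₀ × R = 8.75 × 3.118 = 27.28 mg/L

27.3 mg/L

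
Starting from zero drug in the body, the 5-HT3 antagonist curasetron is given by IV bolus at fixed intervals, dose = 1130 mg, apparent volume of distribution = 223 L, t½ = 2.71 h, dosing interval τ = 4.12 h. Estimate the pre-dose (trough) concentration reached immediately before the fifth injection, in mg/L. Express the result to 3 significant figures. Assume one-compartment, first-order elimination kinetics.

C₀ per dose = Dose / Vd = 1130 / 223 = 5.067 mg/L
k = ln2 / t½ = 0.693147 / 2.71 = 0.2558 h⁻¹
Fraction remaining after one interval: r = e^(−kτ) = e^(−0.2558 × 4.12) = 0.3486
Before dose 5, 4 doses have been given (aged 1τ, 2τ, 3τ, 4τ).
C_trough = C₀ × (r + r² + … + r^4) = C₀ × r(1−r^4)/(1−r)
        = 5.067 × 0.3486 × (1 − 0.01477) / (1 − 0.3486) = 2.672 mg/L

2.67 mg/L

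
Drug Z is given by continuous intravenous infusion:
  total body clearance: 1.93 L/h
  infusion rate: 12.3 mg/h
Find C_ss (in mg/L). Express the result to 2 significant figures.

At steady state Css = R₀ / CL = 12.3 / 1.930 = 6.373 mg/L

6.4 mg/L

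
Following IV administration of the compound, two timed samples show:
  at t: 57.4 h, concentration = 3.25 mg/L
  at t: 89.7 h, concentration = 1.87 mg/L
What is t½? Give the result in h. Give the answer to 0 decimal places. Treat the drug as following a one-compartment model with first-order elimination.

k = ln(C₁/C₂) / (t₂ − t₁) = ln(3.25/1.87) / (89.7 − 57.4)
  = 0.5527 / 32.30 = 0.01711 h⁻¹
t½ = ln2 / k = 0.693147 / 0.01711 = 40.51 h

41 h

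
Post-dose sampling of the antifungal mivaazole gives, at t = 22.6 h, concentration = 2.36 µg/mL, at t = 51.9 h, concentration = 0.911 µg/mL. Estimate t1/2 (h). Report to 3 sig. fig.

21.3 h

k = ln(C₁/C₂) / (t₂ − t₁) = ln(2.36/0.911) / (51.9 − 22.6)
  = 0.9519 / 29.30 = 0.03249 h⁻¹
t½ = ln2 / k = 0.693147 / 0.03249 = 21.33 h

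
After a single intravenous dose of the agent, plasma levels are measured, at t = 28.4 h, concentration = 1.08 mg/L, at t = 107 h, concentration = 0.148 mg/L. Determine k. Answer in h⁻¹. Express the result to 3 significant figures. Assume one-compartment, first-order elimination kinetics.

k = ln(C₁/C₂) / (t₂ − t₁) = ln(1.08/0.148) / (107 − 28.4)
  = 1.988 / 78.60 = 0.02529 h⁻¹

0.0253 h⁻¹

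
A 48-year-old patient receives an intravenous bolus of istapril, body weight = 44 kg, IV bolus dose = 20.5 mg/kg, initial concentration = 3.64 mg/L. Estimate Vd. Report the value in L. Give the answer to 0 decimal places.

Dose = 20.5 × 44 = 902.0 mg
Vd = Dose / C₀ = 902.0 / 3.64 = 247.8 L

248 L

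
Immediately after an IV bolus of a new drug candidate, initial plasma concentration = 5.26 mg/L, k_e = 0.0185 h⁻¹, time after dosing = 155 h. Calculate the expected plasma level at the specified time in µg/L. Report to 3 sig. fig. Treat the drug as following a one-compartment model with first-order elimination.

299 µg/L

C = C₀ · e^(−k·t) = 5.260 × e^(−0.01850 × 155)
  = 5.260 × 0.05684 = 0.2990 mg/L
Convert: 0.2990 mg/L × 1000 = 299.0 µg/L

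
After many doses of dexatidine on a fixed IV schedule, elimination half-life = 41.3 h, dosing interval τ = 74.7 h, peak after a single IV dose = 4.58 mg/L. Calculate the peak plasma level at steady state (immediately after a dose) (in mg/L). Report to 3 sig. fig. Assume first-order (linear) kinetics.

k = ln2 / t½ = 0.693147 / 41.3 = 0.01678 h⁻¹
e^(−kτ) = e^(−0.01678 × 74.7) = 0.2855
Accumulation ratio R = 1 / (1 − e^(−kτ)) = 1 / (1 − 0.2855) = 1.400
Steady-state peak = C₀ × R = 4.58 × 1.400 = 6.412 mg/L

6.41 mg/L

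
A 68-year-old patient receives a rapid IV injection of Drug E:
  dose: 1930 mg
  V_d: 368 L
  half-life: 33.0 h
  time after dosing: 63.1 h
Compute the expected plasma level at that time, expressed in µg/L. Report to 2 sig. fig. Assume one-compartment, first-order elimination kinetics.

1400 µg/L

C₀ = Dose / Vd = 1930 / 368 = 5.245 mg/L
k = ln2 / t½ = 0.693147 / 33.0 = 0.02100 h⁻¹
C = C₀ · e^(−k·t) = 5.245 × e^(−0.02100 × 63.1)
  = 5.245 × 0.2658 = 1.394 mg/L
Convert: 1.394 mg/L × 1000 = 1394 µg/L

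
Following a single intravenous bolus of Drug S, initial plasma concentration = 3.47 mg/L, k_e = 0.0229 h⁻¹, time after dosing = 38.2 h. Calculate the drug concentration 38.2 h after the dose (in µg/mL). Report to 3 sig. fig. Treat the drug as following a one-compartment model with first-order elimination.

1.45 µg/mL

C = C₀ · e^(−k·t) = 3.470 × e^(−0.02290 × 38.2)
  = 3.470 × 0.4170 = 1.447 mg/L
(1.447 mg/L = 1.447 µg/mL)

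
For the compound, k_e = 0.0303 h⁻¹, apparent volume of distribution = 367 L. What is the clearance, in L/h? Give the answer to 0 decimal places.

CL = k × Vd = 0.0303 × 367 = 11.12 L/h

11 L/h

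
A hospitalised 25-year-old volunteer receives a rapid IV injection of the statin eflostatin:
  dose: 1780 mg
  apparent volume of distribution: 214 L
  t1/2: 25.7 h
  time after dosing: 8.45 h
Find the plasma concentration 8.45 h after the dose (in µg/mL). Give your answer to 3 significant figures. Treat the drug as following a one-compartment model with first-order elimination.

C₀ = Dose / Vd = 1780 / 214 = 8.318 mg/L
k = ln2 / t½ = 0.693147 / 25.7 = 0.02697 h⁻¹
C = C₀ · e^(−k·t) = 8.318 × e^(−0.02697 × 8.45)
  = 8.318 × 0.7962 = 6.623 mg/L
(6.623 mg/L = 6.623 µg/mL)

6.62 µg/mL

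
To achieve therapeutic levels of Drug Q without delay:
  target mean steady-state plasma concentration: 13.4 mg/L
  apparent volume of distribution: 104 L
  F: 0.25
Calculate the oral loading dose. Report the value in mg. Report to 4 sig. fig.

5574 mg

LD = Css × Vd / F = 13.4 × 104 / 0.25 = 5574 mg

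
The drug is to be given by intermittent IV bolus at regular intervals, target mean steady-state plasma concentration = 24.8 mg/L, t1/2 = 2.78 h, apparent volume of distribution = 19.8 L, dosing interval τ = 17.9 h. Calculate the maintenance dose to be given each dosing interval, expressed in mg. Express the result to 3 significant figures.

k = ln2 / t½ = 0.693147 / 2.78 = 0.2493 h⁻¹
CL = k × Vd = 0.2493 × 19.8 = 4.936 L/h
At steady state, Dose/τ = Css × CL.
Dose = Css × CL × τ = 24.8 × 4.936 × 17.9 = 2191 mg

2190 mg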